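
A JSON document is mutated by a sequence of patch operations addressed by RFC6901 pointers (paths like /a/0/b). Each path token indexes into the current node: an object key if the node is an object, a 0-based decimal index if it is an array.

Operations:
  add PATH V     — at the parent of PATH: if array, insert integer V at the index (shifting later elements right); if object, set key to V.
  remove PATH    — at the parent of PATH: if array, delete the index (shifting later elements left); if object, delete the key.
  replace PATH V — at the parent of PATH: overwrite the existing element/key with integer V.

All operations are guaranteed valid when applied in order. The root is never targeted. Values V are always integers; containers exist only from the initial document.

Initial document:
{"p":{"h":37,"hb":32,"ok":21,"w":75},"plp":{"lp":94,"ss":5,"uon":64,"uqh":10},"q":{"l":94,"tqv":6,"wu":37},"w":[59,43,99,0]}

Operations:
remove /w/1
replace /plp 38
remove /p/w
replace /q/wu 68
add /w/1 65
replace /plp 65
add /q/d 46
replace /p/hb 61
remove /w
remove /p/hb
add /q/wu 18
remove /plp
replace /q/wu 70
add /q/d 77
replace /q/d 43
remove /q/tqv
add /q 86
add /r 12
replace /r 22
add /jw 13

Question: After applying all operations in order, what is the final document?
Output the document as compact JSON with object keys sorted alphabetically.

Answer: {"jw":13,"p":{"h":37,"ok":21},"q":86,"r":22}

Derivation:
After op 1 (remove /w/1): {"p":{"h":37,"hb":32,"ok":21,"w":75},"plp":{"lp":94,"ss":5,"uon":64,"uqh":10},"q":{"l":94,"tqv":6,"wu":37},"w":[59,99,0]}
After op 2 (replace /plp 38): {"p":{"h":37,"hb":32,"ok":21,"w":75},"plp":38,"q":{"l":94,"tqv":6,"wu":37},"w":[59,99,0]}
After op 3 (remove /p/w): {"p":{"h":37,"hb":32,"ok":21},"plp":38,"q":{"l":94,"tqv":6,"wu":37},"w":[59,99,0]}
After op 4 (replace /q/wu 68): {"p":{"h":37,"hb":32,"ok":21},"plp":38,"q":{"l":94,"tqv":6,"wu":68},"w":[59,99,0]}
After op 5 (add /w/1 65): {"p":{"h":37,"hb":32,"ok":21},"plp":38,"q":{"l":94,"tqv":6,"wu":68},"w":[59,65,99,0]}
After op 6 (replace /plp 65): {"p":{"h":37,"hb":32,"ok":21},"plp":65,"q":{"l":94,"tqv":6,"wu":68},"w":[59,65,99,0]}
After op 7 (add /q/d 46): {"p":{"h":37,"hb":32,"ok":21},"plp":65,"q":{"d":46,"l":94,"tqv":6,"wu":68},"w":[59,65,99,0]}
After op 8 (replace /p/hb 61): {"p":{"h":37,"hb":61,"ok":21},"plp":65,"q":{"d":46,"l":94,"tqv":6,"wu":68},"w":[59,65,99,0]}
After op 9 (remove /w): {"p":{"h":37,"hb":61,"ok":21},"plp":65,"q":{"d":46,"l":94,"tqv":6,"wu":68}}
After op 10 (remove /p/hb): {"p":{"h":37,"ok":21},"plp":65,"q":{"d":46,"l":94,"tqv":6,"wu":68}}
After op 11 (add /q/wu 18): {"p":{"h":37,"ok":21},"plp":65,"q":{"d":46,"l":94,"tqv":6,"wu":18}}
After op 12 (remove /plp): {"p":{"h":37,"ok":21},"q":{"d":46,"l":94,"tqv":6,"wu":18}}
After op 13 (replace /q/wu 70): {"p":{"h":37,"ok":21},"q":{"d":46,"l":94,"tqv":6,"wu":70}}
After op 14 (add /q/d 77): {"p":{"h":37,"ok":21},"q":{"d":77,"l":94,"tqv":6,"wu":70}}
After op 15 (replace /q/d 43): {"p":{"h":37,"ok":21},"q":{"d":43,"l":94,"tqv":6,"wu":70}}
After op 16 (remove /q/tqv): {"p":{"h":37,"ok":21},"q":{"d":43,"l":94,"wu":70}}
After op 17 (add /q 86): {"p":{"h":37,"ok":21},"q":86}
After op 18 (add /r 12): {"p":{"h":37,"ok":21},"q":86,"r":12}
After op 19 (replace /r 22): {"p":{"h":37,"ok":21},"q":86,"r":22}
After op 20 (add /jw 13): {"jw":13,"p":{"h":37,"ok":21},"q":86,"r":22}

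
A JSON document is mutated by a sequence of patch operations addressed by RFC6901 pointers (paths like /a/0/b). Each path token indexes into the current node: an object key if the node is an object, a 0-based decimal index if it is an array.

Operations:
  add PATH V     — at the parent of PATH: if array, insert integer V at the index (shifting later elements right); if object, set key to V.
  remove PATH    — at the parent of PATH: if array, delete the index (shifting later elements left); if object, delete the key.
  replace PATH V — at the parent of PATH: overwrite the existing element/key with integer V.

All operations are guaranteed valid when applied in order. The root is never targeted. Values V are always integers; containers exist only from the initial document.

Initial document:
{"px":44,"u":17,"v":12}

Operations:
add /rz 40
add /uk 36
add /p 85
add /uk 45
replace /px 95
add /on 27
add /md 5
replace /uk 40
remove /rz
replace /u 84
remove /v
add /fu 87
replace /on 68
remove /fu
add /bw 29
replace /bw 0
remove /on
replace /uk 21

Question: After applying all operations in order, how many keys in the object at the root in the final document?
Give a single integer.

Answer: 6

Derivation:
After op 1 (add /rz 40): {"px":44,"rz":40,"u":17,"v":12}
After op 2 (add /uk 36): {"px":44,"rz":40,"u":17,"uk":36,"v":12}
After op 3 (add /p 85): {"p":85,"px":44,"rz":40,"u":17,"uk":36,"v":12}
After op 4 (add /uk 45): {"p":85,"px":44,"rz":40,"u":17,"uk":45,"v":12}
After op 5 (replace /px 95): {"p":85,"px":95,"rz":40,"u":17,"uk":45,"v":12}
After op 6 (add /on 27): {"on":27,"p":85,"px":95,"rz":40,"u":17,"uk":45,"v":12}
After op 7 (add /md 5): {"md":5,"on":27,"p":85,"px":95,"rz":40,"u":17,"uk":45,"v":12}
After op 8 (replace /uk 40): {"md":5,"on":27,"p":85,"px":95,"rz":40,"u":17,"uk":40,"v":12}
After op 9 (remove /rz): {"md":5,"on":27,"p":85,"px":95,"u":17,"uk":40,"v":12}
After op 10 (replace /u 84): {"md":5,"on":27,"p":85,"px":95,"u":84,"uk":40,"v":12}
After op 11 (remove /v): {"md":5,"on":27,"p":85,"px":95,"u":84,"uk":40}
After op 12 (add /fu 87): {"fu":87,"md":5,"on":27,"p":85,"px":95,"u":84,"uk":40}
After op 13 (replace /on 68): {"fu":87,"md":5,"on":68,"p":85,"px":95,"u":84,"uk":40}
After op 14 (remove /fu): {"md":5,"on":68,"p":85,"px":95,"u":84,"uk":40}
After op 15 (add /bw 29): {"bw":29,"md":5,"on":68,"p":85,"px":95,"u":84,"uk":40}
After op 16 (replace /bw 0): {"bw":0,"md":5,"on":68,"p":85,"px":95,"u":84,"uk":40}
After op 17 (remove /on): {"bw":0,"md":5,"p":85,"px":95,"u":84,"uk":40}
After op 18 (replace /uk 21): {"bw":0,"md":5,"p":85,"px":95,"u":84,"uk":21}
Size at the root: 6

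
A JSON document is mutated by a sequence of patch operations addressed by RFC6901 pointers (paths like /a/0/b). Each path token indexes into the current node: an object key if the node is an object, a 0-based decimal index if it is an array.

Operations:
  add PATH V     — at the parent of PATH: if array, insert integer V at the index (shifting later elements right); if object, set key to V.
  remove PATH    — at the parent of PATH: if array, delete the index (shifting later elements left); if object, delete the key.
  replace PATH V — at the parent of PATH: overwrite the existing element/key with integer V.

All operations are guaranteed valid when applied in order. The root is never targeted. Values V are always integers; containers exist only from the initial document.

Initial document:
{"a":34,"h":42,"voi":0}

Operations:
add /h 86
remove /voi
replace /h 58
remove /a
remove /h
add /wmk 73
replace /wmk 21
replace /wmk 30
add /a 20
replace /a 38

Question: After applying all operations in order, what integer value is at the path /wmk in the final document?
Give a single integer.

After op 1 (add /h 86): {"a":34,"h":86,"voi":0}
After op 2 (remove /voi): {"a":34,"h":86}
After op 3 (replace /h 58): {"a":34,"h":58}
After op 4 (remove /a): {"h":58}
After op 5 (remove /h): {}
After op 6 (add /wmk 73): {"wmk":73}
After op 7 (replace /wmk 21): {"wmk":21}
After op 8 (replace /wmk 30): {"wmk":30}
After op 9 (add /a 20): {"a":20,"wmk":30}
After op 10 (replace /a 38): {"a":38,"wmk":30}
Value at /wmk: 30

Answer: 30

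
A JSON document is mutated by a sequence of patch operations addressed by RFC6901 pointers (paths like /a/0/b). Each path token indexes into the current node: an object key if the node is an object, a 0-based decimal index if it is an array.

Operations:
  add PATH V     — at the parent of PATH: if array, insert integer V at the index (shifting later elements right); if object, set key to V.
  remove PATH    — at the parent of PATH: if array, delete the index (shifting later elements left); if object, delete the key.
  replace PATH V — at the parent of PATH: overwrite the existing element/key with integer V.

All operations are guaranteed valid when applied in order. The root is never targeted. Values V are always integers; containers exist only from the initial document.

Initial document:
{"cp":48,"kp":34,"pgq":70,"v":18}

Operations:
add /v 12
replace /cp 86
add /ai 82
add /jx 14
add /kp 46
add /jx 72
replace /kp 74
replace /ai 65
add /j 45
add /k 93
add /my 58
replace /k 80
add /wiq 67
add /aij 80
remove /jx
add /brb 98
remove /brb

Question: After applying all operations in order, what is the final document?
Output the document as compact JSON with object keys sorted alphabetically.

Answer: {"ai":65,"aij":80,"cp":86,"j":45,"k":80,"kp":74,"my":58,"pgq":70,"v":12,"wiq":67}

Derivation:
After op 1 (add /v 12): {"cp":48,"kp":34,"pgq":70,"v":12}
After op 2 (replace /cp 86): {"cp":86,"kp":34,"pgq":70,"v":12}
After op 3 (add /ai 82): {"ai":82,"cp":86,"kp":34,"pgq":70,"v":12}
After op 4 (add /jx 14): {"ai":82,"cp":86,"jx":14,"kp":34,"pgq":70,"v":12}
After op 5 (add /kp 46): {"ai":82,"cp":86,"jx":14,"kp":46,"pgq":70,"v":12}
After op 6 (add /jx 72): {"ai":82,"cp":86,"jx":72,"kp":46,"pgq":70,"v":12}
After op 7 (replace /kp 74): {"ai":82,"cp":86,"jx":72,"kp":74,"pgq":70,"v":12}
After op 8 (replace /ai 65): {"ai":65,"cp":86,"jx":72,"kp":74,"pgq":70,"v":12}
After op 9 (add /j 45): {"ai":65,"cp":86,"j":45,"jx":72,"kp":74,"pgq":70,"v":12}
After op 10 (add /k 93): {"ai":65,"cp":86,"j":45,"jx":72,"k":93,"kp":74,"pgq":70,"v":12}
After op 11 (add /my 58): {"ai":65,"cp":86,"j":45,"jx":72,"k":93,"kp":74,"my":58,"pgq":70,"v":12}
After op 12 (replace /k 80): {"ai":65,"cp":86,"j":45,"jx":72,"k":80,"kp":74,"my":58,"pgq":70,"v":12}
After op 13 (add /wiq 67): {"ai":65,"cp":86,"j":45,"jx":72,"k":80,"kp":74,"my":58,"pgq":70,"v":12,"wiq":67}
After op 14 (add /aij 80): {"ai":65,"aij":80,"cp":86,"j":45,"jx":72,"k":80,"kp":74,"my":58,"pgq":70,"v":12,"wiq":67}
After op 15 (remove /jx): {"ai":65,"aij":80,"cp":86,"j":45,"k":80,"kp":74,"my":58,"pgq":70,"v":12,"wiq":67}
After op 16 (add /brb 98): {"ai":65,"aij":80,"brb":98,"cp":86,"j":45,"k":80,"kp":74,"my":58,"pgq":70,"v":12,"wiq":67}
After op 17 (remove /brb): {"ai":65,"aij":80,"cp":86,"j":45,"k":80,"kp":74,"my":58,"pgq":70,"v":12,"wiq":67}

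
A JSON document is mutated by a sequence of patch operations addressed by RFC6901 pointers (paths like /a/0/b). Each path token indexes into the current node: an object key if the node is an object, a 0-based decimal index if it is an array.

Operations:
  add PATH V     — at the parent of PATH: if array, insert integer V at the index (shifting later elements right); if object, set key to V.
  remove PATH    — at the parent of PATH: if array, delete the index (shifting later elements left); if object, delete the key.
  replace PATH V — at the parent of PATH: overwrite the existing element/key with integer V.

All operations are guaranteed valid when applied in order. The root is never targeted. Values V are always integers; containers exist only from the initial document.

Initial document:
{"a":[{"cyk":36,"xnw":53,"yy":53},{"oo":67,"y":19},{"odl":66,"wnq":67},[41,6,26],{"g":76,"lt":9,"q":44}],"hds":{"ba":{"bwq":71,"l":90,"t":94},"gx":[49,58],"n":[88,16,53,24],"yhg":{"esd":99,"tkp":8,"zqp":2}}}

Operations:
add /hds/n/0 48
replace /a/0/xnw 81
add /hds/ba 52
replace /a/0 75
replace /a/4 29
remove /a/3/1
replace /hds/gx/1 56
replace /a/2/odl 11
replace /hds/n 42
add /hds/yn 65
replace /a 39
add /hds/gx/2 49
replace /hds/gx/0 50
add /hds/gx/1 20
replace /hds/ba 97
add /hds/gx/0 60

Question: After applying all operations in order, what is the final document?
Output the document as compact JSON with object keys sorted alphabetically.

Answer: {"a":39,"hds":{"ba":97,"gx":[60,50,20,56,49],"n":42,"yhg":{"esd":99,"tkp":8,"zqp":2},"yn":65}}

Derivation:
After op 1 (add /hds/n/0 48): {"a":[{"cyk":36,"xnw":53,"yy":53},{"oo":67,"y":19},{"odl":66,"wnq":67},[41,6,26],{"g":76,"lt":9,"q":44}],"hds":{"ba":{"bwq":71,"l":90,"t":94},"gx":[49,58],"n":[48,88,16,53,24],"yhg":{"esd":99,"tkp":8,"zqp":2}}}
After op 2 (replace /a/0/xnw 81): {"a":[{"cyk":36,"xnw":81,"yy":53},{"oo":67,"y":19},{"odl":66,"wnq":67},[41,6,26],{"g":76,"lt":9,"q":44}],"hds":{"ba":{"bwq":71,"l":90,"t":94},"gx":[49,58],"n":[48,88,16,53,24],"yhg":{"esd":99,"tkp":8,"zqp":2}}}
After op 3 (add /hds/ba 52): {"a":[{"cyk":36,"xnw":81,"yy":53},{"oo":67,"y":19},{"odl":66,"wnq":67},[41,6,26],{"g":76,"lt":9,"q":44}],"hds":{"ba":52,"gx":[49,58],"n":[48,88,16,53,24],"yhg":{"esd":99,"tkp":8,"zqp":2}}}
After op 4 (replace /a/0 75): {"a":[75,{"oo":67,"y":19},{"odl":66,"wnq":67},[41,6,26],{"g":76,"lt":9,"q":44}],"hds":{"ba":52,"gx":[49,58],"n":[48,88,16,53,24],"yhg":{"esd":99,"tkp":8,"zqp":2}}}
After op 5 (replace /a/4 29): {"a":[75,{"oo":67,"y":19},{"odl":66,"wnq":67},[41,6,26],29],"hds":{"ba":52,"gx":[49,58],"n":[48,88,16,53,24],"yhg":{"esd":99,"tkp":8,"zqp":2}}}
After op 6 (remove /a/3/1): {"a":[75,{"oo":67,"y":19},{"odl":66,"wnq":67},[41,26],29],"hds":{"ba":52,"gx":[49,58],"n":[48,88,16,53,24],"yhg":{"esd":99,"tkp":8,"zqp":2}}}
After op 7 (replace /hds/gx/1 56): {"a":[75,{"oo":67,"y":19},{"odl":66,"wnq":67},[41,26],29],"hds":{"ba":52,"gx":[49,56],"n":[48,88,16,53,24],"yhg":{"esd":99,"tkp":8,"zqp":2}}}
After op 8 (replace /a/2/odl 11): {"a":[75,{"oo":67,"y":19},{"odl":11,"wnq":67},[41,26],29],"hds":{"ba":52,"gx":[49,56],"n":[48,88,16,53,24],"yhg":{"esd":99,"tkp":8,"zqp":2}}}
After op 9 (replace /hds/n 42): {"a":[75,{"oo":67,"y":19},{"odl":11,"wnq":67},[41,26],29],"hds":{"ba":52,"gx":[49,56],"n":42,"yhg":{"esd":99,"tkp":8,"zqp":2}}}
After op 10 (add /hds/yn 65): {"a":[75,{"oo":67,"y":19},{"odl":11,"wnq":67},[41,26],29],"hds":{"ba":52,"gx":[49,56],"n":42,"yhg":{"esd":99,"tkp":8,"zqp":2},"yn":65}}
After op 11 (replace /a 39): {"a":39,"hds":{"ba":52,"gx":[49,56],"n":42,"yhg":{"esd":99,"tkp":8,"zqp":2},"yn":65}}
After op 12 (add /hds/gx/2 49): {"a":39,"hds":{"ba":52,"gx":[49,56,49],"n":42,"yhg":{"esd":99,"tkp":8,"zqp":2},"yn":65}}
After op 13 (replace /hds/gx/0 50): {"a":39,"hds":{"ba":52,"gx":[50,56,49],"n":42,"yhg":{"esd":99,"tkp":8,"zqp":2},"yn":65}}
After op 14 (add /hds/gx/1 20): {"a":39,"hds":{"ba":52,"gx":[50,20,56,49],"n":42,"yhg":{"esd":99,"tkp":8,"zqp":2},"yn":65}}
After op 15 (replace /hds/ba 97): {"a":39,"hds":{"ba":97,"gx":[50,20,56,49],"n":42,"yhg":{"esd":99,"tkp":8,"zqp":2},"yn":65}}
After op 16 (add /hds/gx/0 60): {"a":39,"hds":{"ba":97,"gx":[60,50,20,56,49],"n":42,"yhg":{"esd":99,"tkp":8,"zqp":2},"yn":65}}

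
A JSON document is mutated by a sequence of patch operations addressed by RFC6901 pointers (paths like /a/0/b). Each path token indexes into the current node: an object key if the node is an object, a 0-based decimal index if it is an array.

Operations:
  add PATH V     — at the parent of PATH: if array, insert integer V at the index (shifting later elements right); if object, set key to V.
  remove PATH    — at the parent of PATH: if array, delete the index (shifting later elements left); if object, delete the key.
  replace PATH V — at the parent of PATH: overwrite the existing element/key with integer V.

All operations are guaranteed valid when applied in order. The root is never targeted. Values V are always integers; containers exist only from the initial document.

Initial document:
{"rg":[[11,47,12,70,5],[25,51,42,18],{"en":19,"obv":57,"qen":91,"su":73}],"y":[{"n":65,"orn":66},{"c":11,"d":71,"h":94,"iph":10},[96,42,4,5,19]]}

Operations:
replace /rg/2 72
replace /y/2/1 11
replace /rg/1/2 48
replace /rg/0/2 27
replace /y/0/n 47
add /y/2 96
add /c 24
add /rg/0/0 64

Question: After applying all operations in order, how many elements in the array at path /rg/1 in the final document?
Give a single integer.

Answer: 4

Derivation:
After op 1 (replace /rg/2 72): {"rg":[[11,47,12,70,5],[25,51,42,18],72],"y":[{"n":65,"orn":66},{"c":11,"d":71,"h":94,"iph":10},[96,42,4,5,19]]}
After op 2 (replace /y/2/1 11): {"rg":[[11,47,12,70,5],[25,51,42,18],72],"y":[{"n":65,"orn":66},{"c":11,"d":71,"h":94,"iph":10},[96,11,4,5,19]]}
After op 3 (replace /rg/1/2 48): {"rg":[[11,47,12,70,5],[25,51,48,18],72],"y":[{"n":65,"orn":66},{"c":11,"d":71,"h":94,"iph":10},[96,11,4,5,19]]}
After op 4 (replace /rg/0/2 27): {"rg":[[11,47,27,70,5],[25,51,48,18],72],"y":[{"n":65,"orn":66},{"c":11,"d":71,"h":94,"iph":10},[96,11,4,5,19]]}
After op 5 (replace /y/0/n 47): {"rg":[[11,47,27,70,5],[25,51,48,18],72],"y":[{"n":47,"orn":66},{"c":11,"d":71,"h":94,"iph":10},[96,11,4,5,19]]}
After op 6 (add /y/2 96): {"rg":[[11,47,27,70,5],[25,51,48,18],72],"y":[{"n":47,"orn":66},{"c":11,"d":71,"h":94,"iph":10},96,[96,11,4,5,19]]}
After op 7 (add /c 24): {"c":24,"rg":[[11,47,27,70,5],[25,51,48,18],72],"y":[{"n":47,"orn":66},{"c":11,"d":71,"h":94,"iph":10},96,[96,11,4,5,19]]}
After op 8 (add /rg/0/0 64): {"c":24,"rg":[[64,11,47,27,70,5],[25,51,48,18],72],"y":[{"n":47,"orn":66},{"c":11,"d":71,"h":94,"iph":10},96,[96,11,4,5,19]]}
Size at path /rg/1: 4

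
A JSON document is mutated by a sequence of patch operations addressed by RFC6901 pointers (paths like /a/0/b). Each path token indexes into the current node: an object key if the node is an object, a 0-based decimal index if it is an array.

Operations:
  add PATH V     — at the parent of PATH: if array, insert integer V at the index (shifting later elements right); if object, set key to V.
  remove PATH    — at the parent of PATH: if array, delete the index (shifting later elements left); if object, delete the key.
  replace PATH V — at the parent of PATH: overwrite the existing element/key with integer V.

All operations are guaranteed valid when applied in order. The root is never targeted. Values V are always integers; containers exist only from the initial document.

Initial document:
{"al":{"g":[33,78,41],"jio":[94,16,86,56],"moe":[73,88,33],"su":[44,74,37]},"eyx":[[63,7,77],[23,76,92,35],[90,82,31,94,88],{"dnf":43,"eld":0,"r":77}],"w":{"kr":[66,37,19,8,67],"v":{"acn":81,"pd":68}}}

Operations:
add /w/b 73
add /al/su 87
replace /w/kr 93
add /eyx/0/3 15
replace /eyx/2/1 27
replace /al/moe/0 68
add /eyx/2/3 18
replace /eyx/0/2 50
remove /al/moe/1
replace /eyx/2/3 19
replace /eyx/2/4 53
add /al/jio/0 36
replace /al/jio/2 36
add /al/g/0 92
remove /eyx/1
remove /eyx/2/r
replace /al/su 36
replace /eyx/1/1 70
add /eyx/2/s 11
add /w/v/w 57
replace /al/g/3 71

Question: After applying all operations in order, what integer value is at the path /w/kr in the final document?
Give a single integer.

Answer: 93

Derivation:
After op 1 (add /w/b 73): {"al":{"g":[33,78,41],"jio":[94,16,86,56],"moe":[73,88,33],"su":[44,74,37]},"eyx":[[63,7,77],[23,76,92,35],[90,82,31,94,88],{"dnf":43,"eld":0,"r":77}],"w":{"b":73,"kr":[66,37,19,8,67],"v":{"acn":81,"pd":68}}}
After op 2 (add /al/su 87): {"al":{"g":[33,78,41],"jio":[94,16,86,56],"moe":[73,88,33],"su":87},"eyx":[[63,7,77],[23,76,92,35],[90,82,31,94,88],{"dnf":43,"eld":0,"r":77}],"w":{"b":73,"kr":[66,37,19,8,67],"v":{"acn":81,"pd":68}}}
After op 3 (replace /w/kr 93): {"al":{"g":[33,78,41],"jio":[94,16,86,56],"moe":[73,88,33],"su":87},"eyx":[[63,7,77],[23,76,92,35],[90,82,31,94,88],{"dnf":43,"eld":0,"r":77}],"w":{"b":73,"kr":93,"v":{"acn":81,"pd":68}}}
After op 4 (add /eyx/0/3 15): {"al":{"g":[33,78,41],"jio":[94,16,86,56],"moe":[73,88,33],"su":87},"eyx":[[63,7,77,15],[23,76,92,35],[90,82,31,94,88],{"dnf":43,"eld":0,"r":77}],"w":{"b":73,"kr":93,"v":{"acn":81,"pd":68}}}
After op 5 (replace /eyx/2/1 27): {"al":{"g":[33,78,41],"jio":[94,16,86,56],"moe":[73,88,33],"su":87},"eyx":[[63,7,77,15],[23,76,92,35],[90,27,31,94,88],{"dnf":43,"eld":0,"r":77}],"w":{"b":73,"kr":93,"v":{"acn":81,"pd":68}}}
After op 6 (replace /al/moe/0 68): {"al":{"g":[33,78,41],"jio":[94,16,86,56],"moe":[68,88,33],"su":87},"eyx":[[63,7,77,15],[23,76,92,35],[90,27,31,94,88],{"dnf":43,"eld":0,"r":77}],"w":{"b":73,"kr":93,"v":{"acn":81,"pd":68}}}
After op 7 (add /eyx/2/3 18): {"al":{"g":[33,78,41],"jio":[94,16,86,56],"moe":[68,88,33],"su":87},"eyx":[[63,7,77,15],[23,76,92,35],[90,27,31,18,94,88],{"dnf":43,"eld":0,"r":77}],"w":{"b":73,"kr":93,"v":{"acn":81,"pd":68}}}
After op 8 (replace /eyx/0/2 50): {"al":{"g":[33,78,41],"jio":[94,16,86,56],"moe":[68,88,33],"su":87},"eyx":[[63,7,50,15],[23,76,92,35],[90,27,31,18,94,88],{"dnf":43,"eld":0,"r":77}],"w":{"b":73,"kr":93,"v":{"acn":81,"pd":68}}}
After op 9 (remove /al/moe/1): {"al":{"g":[33,78,41],"jio":[94,16,86,56],"moe":[68,33],"su":87},"eyx":[[63,7,50,15],[23,76,92,35],[90,27,31,18,94,88],{"dnf":43,"eld":0,"r":77}],"w":{"b":73,"kr":93,"v":{"acn":81,"pd":68}}}
After op 10 (replace /eyx/2/3 19): {"al":{"g":[33,78,41],"jio":[94,16,86,56],"moe":[68,33],"su":87},"eyx":[[63,7,50,15],[23,76,92,35],[90,27,31,19,94,88],{"dnf":43,"eld":0,"r":77}],"w":{"b":73,"kr":93,"v":{"acn":81,"pd":68}}}
After op 11 (replace /eyx/2/4 53): {"al":{"g":[33,78,41],"jio":[94,16,86,56],"moe":[68,33],"su":87},"eyx":[[63,7,50,15],[23,76,92,35],[90,27,31,19,53,88],{"dnf":43,"eld":0,"r":77}],"w":{"b":73,"kr":93,"v":{"acn":81,"pd":68}}}
After op 12 (add /al/jio/0 36): {"al":{"g":[33,78,41],"jio":[36,94,16,86,56],"moe":[68,33],"su":87},"eyx":[[63,7,50,15],[23,76,92,35],[90,27,31,19,53,88],{"dnf":43,"eld":0,"r":77}],"w":{"b":73,"kr":93,"v":{"acn":81,"pd":68}}}
After op 13 (replace /al/jio/2 36): {"al":{"g":[33,78,41],"jio":[36,94,36,86,56],"moe":[68,33],"su":87},"eyx":[[63,7,50,15],[23,76,92,35],[90,27,31,19,53,88],{"dnf":43,"eld":0,"r":77}],"w":{"b":73,"kr":93,"v":{"acn":81,"pd":68}}}
After op 14 (add /al/g/0 92): {"al":{"g":[92,33,78,41],"jio":[36,94,36,86,56],"moe":[68,33],"su":87},"eyx":[[63,7,50,15],[23,76,92,35],[90,27,31,19,53,88],{"dnf":43,"eld":0,"r":77}],"w":{"b":73,"kr":93,"v":{"acn":81,"pd":68}}}
After op 15 (remove /eyx/1): {"al":{"g":[92,33,78,41],"jio":[36,94,36,86,56],"moe":[68,33],"su":87},"eyx":[[63,7,50,15],[90,27,31,19,53,88],{"dnf":43,"eld":0,"r":77}],"w":{"b":73,"kr":93,"v":{"acn":81,"pd":68}}}
After op 16 (remove /eyx/2/r): {"al":{"g":[92,33,78,41],"jio":[36,94,36,86,56],"moe":[68,33],"su":87},"eyx":[[63,7,50,15],[90,27,31,19,53,88],{"dnf":43,"eld":0}],"w":{"b":73,"kr":93,"v":{"acn":81,"pd":68}}}
After op 17 (replace /al/su 36): {"al":{"g":[92,33,78,41],"jio":[36,94,36,86,56],"moe":[68,33],"su":36},"eyx":[[63,7,50,15],[90,27,31,19,53,88],{"dnf":43,"eld":0}],"w":{"b":73,"kr":93,"v":{"acn":81,"pd":68}}}
After op 18 (replace /eyx/1/1 70): {"al":{"g":[92,33,78,41],"jio":[36,94,36,86,56],"moe":[68,33],"su":36},"eyx":[[63,7,50,15],[90,70,31,19,53,88],{"dnf":43,"eld":0}],"w":{"b":73,"kr":93,"v":{"acn":81,"pd":68}}}
After op 19 (add /eyx/2/s 11): {"al":{"g":[92,33,78,41],"jio":[36,94,36,86,56],"moe":[68,33],"su":36},"eyx":[[63,7,50,15],[90,70,31,19,53,88],{"dnf":43,"eld":0,"s":11}],"w":{"b":73,"kr":93,"v":{"acn":81,"pd":68}}}
After op 20 (add /w/v/w 57): {"al":{"g":[92,33,78,41],"jio":[36,94,36,86,56],"moe":[68,33],"su":36},"eyx":[[63,7,50,15],[90,70,31,19,53,88],{"dnf":43,"eld":0,"s":11}],"w":{"b":73,"kr":93,"v":{"acn":81,"pd":68,"w":57}}}
After op 21 (replace /al/g/3 71): {"al":{"g":[92,33,78,71],"jio":[36,94,36,86,56],"moe":[68,33],"su":36},"eyx":[[63,7,50,15],[90,70,31,19,53,88],{"dnf":43,"eld":0,"s":11}],"w":{"b":73,"kr":93,"v":{"acn":81,"pd":68,"w":57}}}
Value at /w/kr: 93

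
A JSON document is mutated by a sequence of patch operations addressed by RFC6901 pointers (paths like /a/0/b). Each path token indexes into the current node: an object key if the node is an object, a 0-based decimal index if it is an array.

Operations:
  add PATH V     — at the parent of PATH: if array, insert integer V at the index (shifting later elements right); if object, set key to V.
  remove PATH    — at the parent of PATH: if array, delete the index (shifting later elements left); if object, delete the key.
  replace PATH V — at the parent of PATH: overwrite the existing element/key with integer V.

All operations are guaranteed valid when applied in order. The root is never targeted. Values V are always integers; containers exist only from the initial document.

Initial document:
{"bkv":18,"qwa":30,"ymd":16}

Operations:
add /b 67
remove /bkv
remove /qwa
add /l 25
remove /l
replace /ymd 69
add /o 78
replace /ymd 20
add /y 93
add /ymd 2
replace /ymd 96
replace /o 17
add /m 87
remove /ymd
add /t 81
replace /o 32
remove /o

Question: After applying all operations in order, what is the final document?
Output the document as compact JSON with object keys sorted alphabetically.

Answer: {"b":67,"m":87,"t":81,"y":93}

Derivation:
After op 1 (add /b 67): {"b":67,"bkv":18,"qwa":30,"ymd":16}
After op 2 (remove /bkv): {"b":67,"qwa":30,"ymd":16}
After op 3 (remove /qwa): {"b":67,"ymd":16}
After op 4 (add /l 25): {"b":67,"l":25,"ymd":16}
After op 5 (remove /l): {"b":67,"ymd":16}
After op 6 (replace /ymd 69): {"b":67,"ymd":69}
After op 7 (add /o 78): {"b":67,"o":78,"ymd":69}
After op 8 (replace /ymd 20): {"b":67,"o":78,"ymd":20}
After op 9 (add /y 93): {"b":67,"o":78,"y":93,"ymd":20}
After op 10 (add /ymd 2): {"b":67,"o":78,"y":93,"ymd":2}
After op 11 (replace /ymd 96): {"b":67,"o":78,"y":93,"ymd":96}
After op 12 (replace /o 17): {"b":67,"o":17,"y":93,"ymd":96}
After op 13 (add /m 87): {"b":67,"m":87,"o":17,"y":93,"ymd":96}
After op 14 (remove /ymd): {"b":67,"m":87,"o":17,"y":93}
After op 15 (add /t 81): {"b":67,"m":87,"o":17,"t":81,"y":93}
After op 16 (replace /o 32): {"b":67,"m":87,"o":32,"t":81,"y":93}
After op 17 (remove /o): {"b":67,"m":87,"t":81,"y":93}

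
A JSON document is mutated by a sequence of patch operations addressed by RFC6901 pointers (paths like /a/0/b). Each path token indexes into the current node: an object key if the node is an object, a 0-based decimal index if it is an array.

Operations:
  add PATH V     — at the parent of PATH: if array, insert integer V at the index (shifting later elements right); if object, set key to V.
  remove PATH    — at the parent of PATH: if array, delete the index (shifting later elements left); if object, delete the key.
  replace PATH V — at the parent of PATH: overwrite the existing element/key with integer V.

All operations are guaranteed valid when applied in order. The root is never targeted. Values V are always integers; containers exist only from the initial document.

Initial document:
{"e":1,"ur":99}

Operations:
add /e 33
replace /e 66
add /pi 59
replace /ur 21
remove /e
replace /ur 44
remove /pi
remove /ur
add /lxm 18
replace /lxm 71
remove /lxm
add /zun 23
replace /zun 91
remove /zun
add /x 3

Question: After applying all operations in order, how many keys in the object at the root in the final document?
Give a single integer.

Answer: 1

Derivation:
After op 1 (add /e 33): {"e":33,"ur":99}
After op 2 (replace /e 66): {"e":66,"ur":99}
After op 3 (add /pi 59): {"e":66,"pi":59,"ur":99}
After op 4 (replace /ur 21): {"e":66,"pi":59,"ur":21}
After op 5 (remove /e): {"pi":59,"ur":21}
After op 6 (replace /ur 44): {"pi":59,"ur":44}
After op 7 (remove /pi): {"ur":44}
After op 8 (remove /ur): {}
After op 9 (add /lxm 18): {"lxm":18}
After op 10 (replace /lxm 71): {"lxm":71}
After op 11 (remove /lxm): {}
After op 12 (add /zun 23): {"zun":23}
After op 13 (replace /zun 91): {"zun":91}
After op 14 (remove /zun): {}
After op 15 (add /x 3): {"x":3}
Size at the root: 1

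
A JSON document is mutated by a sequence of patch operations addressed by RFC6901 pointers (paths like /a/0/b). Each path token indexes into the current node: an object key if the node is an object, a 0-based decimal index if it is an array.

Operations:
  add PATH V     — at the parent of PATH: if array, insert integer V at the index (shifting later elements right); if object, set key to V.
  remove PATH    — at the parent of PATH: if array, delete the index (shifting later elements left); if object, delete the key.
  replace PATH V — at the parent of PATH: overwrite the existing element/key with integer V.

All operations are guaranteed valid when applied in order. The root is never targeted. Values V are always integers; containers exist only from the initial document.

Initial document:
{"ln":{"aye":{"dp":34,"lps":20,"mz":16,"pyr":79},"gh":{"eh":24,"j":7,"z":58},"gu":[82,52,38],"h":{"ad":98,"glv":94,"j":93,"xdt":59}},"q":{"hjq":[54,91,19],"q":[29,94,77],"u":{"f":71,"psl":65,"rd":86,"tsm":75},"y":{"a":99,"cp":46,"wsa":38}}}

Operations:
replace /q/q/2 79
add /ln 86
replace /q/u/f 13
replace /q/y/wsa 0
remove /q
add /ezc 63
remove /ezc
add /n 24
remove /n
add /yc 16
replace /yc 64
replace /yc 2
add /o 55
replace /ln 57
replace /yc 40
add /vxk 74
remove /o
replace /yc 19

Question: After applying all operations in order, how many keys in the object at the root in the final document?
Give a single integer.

Answer: 3

Derivation:
After op 1 (replace /q/q/2 79): {"ln":{"aye":{"dp":34,"lps":20,"mz":16,"pyr":79},"gh":{"eh":24,"j":7,"z":58},"gu":[82,52,38],"h":{"ad":98,"glv":94,"j":93,"xdt":59}},"q":{"hjq":[54,91,19],"q":[29,94,79],"u":{"f":71,"psl":65,"rd":86,"tsm":75},"y":{"a":99,"cp":46,"wsa":38}}}
After op 2 (add /ln 86): {"ln":86,"q":{"hjq":[54,91,19],"q":[29,94,79],"u":{"f":71,"psl":65,"rd":86,"tsm":75},"y":{"a":99,"cp":46,"wsa":38}}}
After op 3 (replace /q/u/f 13): {"ln":86,"q":{"hjq":[54,91,19],"q":[29,94,79],"u":{"f":13,"psl":65,"rd":86,"tsm":75},"y":{"a":99,"cp":46,"wsa":38}}}
After op 4 (replace /q/y/wsa 0): {"ln":86,"q":{"hjq":[54,91,19],"q":[29,94,79],"u":{"f":13,"psl":65,"rd":86,"tsm":75},"y":{"a":99,"cp":46,"wsa":0}}}
After op 5 (remove /q): {"ln":86}
After op 6 (add /ezc 63): {"ezc":63,"ln":86}
After op 7 (remove /ezc): {"ln":86}
After op 8 (add /n 24): {"ln":86,"n":24}
After op 9 (remove /n): {"ln":86}
After op 10 (add /yc 16): {"ln":86,"yc":16}
After op 11 (replace /yc 64): {"ln":86,"yc":64}
After op 12 (replace /yc 2): {"ln":86,"yc":2}
After op 13 (add /o 55): {"ln":86,"o":55,"yc":2}
After op 14 (replace /ln 57): {"ln":57,"o":55,"yc":2}
After op 15 (replace /yc 40): {"ln":57,"o":55,"yc":40}
After op 16 (add /vxk 74): {"ln":57,"o":55,"vxk":74,"yc":40}
After op 17 (remove /o): {"ln":57,"vxk":74,"yc":40}
After op 18 (replace /yc 19): {"ln":57,"vxk":74,"yc":19}
Size at the root: 3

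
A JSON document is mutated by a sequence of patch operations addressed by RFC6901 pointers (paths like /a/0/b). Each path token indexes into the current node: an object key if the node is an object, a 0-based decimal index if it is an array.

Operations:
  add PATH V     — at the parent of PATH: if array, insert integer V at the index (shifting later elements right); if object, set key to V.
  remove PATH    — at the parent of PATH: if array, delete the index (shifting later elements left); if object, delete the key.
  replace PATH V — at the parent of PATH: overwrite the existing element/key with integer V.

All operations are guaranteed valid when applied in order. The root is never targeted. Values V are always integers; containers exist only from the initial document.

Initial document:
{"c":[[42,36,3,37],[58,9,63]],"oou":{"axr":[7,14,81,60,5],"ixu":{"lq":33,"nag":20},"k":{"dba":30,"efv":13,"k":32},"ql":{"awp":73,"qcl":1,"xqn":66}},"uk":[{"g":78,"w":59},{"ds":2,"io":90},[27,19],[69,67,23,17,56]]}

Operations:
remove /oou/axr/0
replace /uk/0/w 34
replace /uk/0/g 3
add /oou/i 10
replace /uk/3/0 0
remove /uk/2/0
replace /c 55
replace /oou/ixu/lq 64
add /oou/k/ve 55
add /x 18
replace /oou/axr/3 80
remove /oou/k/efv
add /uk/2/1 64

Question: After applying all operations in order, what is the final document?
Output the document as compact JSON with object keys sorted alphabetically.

After op 1 (remove /oou/axr/0): {"c":[[42,36,3,37],[58,9,63]],"oou":{"axr":[14,81,60,5],"ixu":{"lq":33,"nag":20},"k":{"dba":30,"efv":13,"k":32},"ql":{"awp":73,"qcl":1,"xqn":66}},"uk":[{"g":78,"w":59},{"ds":2,"io":90},[27,19],[69,67,23,17,56]]}
After op 2 (replace /uk/0/w 34): {"c":[[42,36,3,37],[58,9,63]],"oou":{"axr":[14,81,60,5],"ixu":{"lq":33,"nag":20},"k":{"dba":30,"efv":13,"k":32},"ql":{"awp":73,"qcl":1,"xqn":66}},"uk":[{"g":78,"w":34},{"ds":2,"io":90},[27,19],[69,67,23,17,56]]}
After op 3 (replace /uk/0/g 3): {"c":[[42,36,3,37],[58,9,63]],"oou":{"axr":[14,81,60,5],"ixu":{"lq":33,"nag":20},"k":{"dba":30,"efv":13,"k":32},"ql":{"awp":73,"qcl":1,"xqn":66}},"uk":[{"g":3,"w":34},{"ds":2,"io":90},[27,19],[69,67,23,17,56]]}
After op 4 (add /oou/i 10): {"c":[[42,36,3,37],[58,9,63]],"oou":{"axr":[14,81,60,5],"i":10,"ixu":{"lq":33,"nag":20},"k":{"dba":30,"efv":13,"k":32},"ql":{"awp":73,"qcl":1,"xqn":66}},"uk":[{"g":3,"w":34},{"ds":2,"io":90},[27,19],[69,67,23,17,56]]}
After op 5 (replace /uk/3/0 0): {"c":[[42,36,3,37],[58,9,63]],"oou":{"axr":[14,81,60,5],"i":10,"ixu":{"lq":33,"nag":20},"k":{"dba":30,"efv":13,"k":32},"ql":{"awp":73,"qcl":1,"xqn":66}},"uk":[{"g":3,"w":34},{"ds":2,"io":90},[27,19],[0,67,23,17,56]]}
After op 6 (remove /uk/2/0): {"c":[[42,36,3,37],[58,9,63]],"oou":{"axr":[14,81,60,5],"i":10,"ixu":{"lq":33,"nag":20},"k":{"dba":30,"efv":13,"k":32},"ql":{"awp":73,"qcl":1,"xqn":66}},"uk":[{"g":3,"w":34},{"ds":2,"io":90},[19],[0,67,23,17,56]]}
After op 7 (replace /c 55): {"c":55,"oou":{"axr":[14,81,60,5],"i":10,"ixu":{"lq":33,"nag":20},"k":{"dba":30,"efv":13,"k":32},"ql":{"awp":73,"qcl":1,"xqn":66}},"uk":[{"g":3,"w":34},{"ds":2,"io":90},[19],[0,67,23,17,56]]}
After op 8 (replace /oou/ixu/lq 64): {"c":55,"oou":{"axr":[14,81,60,5],"i":10,"ixu":{"lq":64,"nag":20},"k":{"dba":30,"efv":13,"k":32},"ql":{"awp":73,"qcl":1,"xqn":66}},"uk":[{"g":3,"w":34},{"ds":2,"io":90},[19],[0,67,23,17,56]]}
After op 9 (add /oou/k/ve 55): {"c":55,"oou":{"axr":[14,81,60,5],"i":10,"ixu":{"lq":64,"nag":20},"k":{"dba":30,"efv":13,"k":32,"ve":55},"ql":{"awp":73,"qcl":1,"xqn":66}},"uk":[{"g":3,"w":34},{"ds":2,"io":90},[19],[0,67,23,17,56]]}
After op 10 (add /x 18): {"c":55,"oou":{"axr":[14,81,60,5],"i":10,"ixu":{"lq":64,"nag":20},"k":{"dba":30,"efv":13,"k":32,"ve":55},"ql":{"awp":73,"qcl":1,"xqn":66}},"uk":[{"g":3,"w":34},{"ds":2,"io":90},[19],[0,67,23,17,56]],"x":18}
After op 11 (replace /oou/axr/3 80): {"c":55,"oou":{"axr":[14,81,60,80],"i":10,"ixu":{"lq":64,"nag":20},"k":{"dba":30,"efv":13,"k":32,"ve":55},"ql":{"awp":73,"qcl":1,"xqn":66}},"uk":[{"g":3,"w":34},{"ds":2,"io":90},[19],[0,67,23,17,56]],"x":18}
After op 12 (remove /oou/k/efv): {"c":55,"oou":{"axr":[14,81,60,80],"i":10,"ixu":{"lq":64,"nag":20},"k":{"dba":30,"k":32,"ve":55},"ql":{"awp":73,"qcl":1,"xqn":66}},"uk":[{"g":3,"w":34},{"ds":2,"io":90},[19],[0,67,23,17,56]],"x":18}
After op 13 (add /uk/2/1 64): {"c":55,"oou":{"axr":[14,81,60,80],"i":10,"ixu":{"lq":64,"nag":20},"k":{"dba":30,"k":32,"ve":55},"ql":{"awp":73,"qcl":1,"xqn":66}},"uk":[{"g":3,"w":34},{"ds":2,"io":90},[19,64],[0,67,23,17,56]],"x":18}

Answer: {"c":55,"oou":{"axr":[14,81,60,80],"i":10,"ixu":{"lq":64,"nag":20},"k":{"dba":30,"k":32,"ve":55},"ql":{"awp":73,"qcl":1,"xqn":66}},"uk":[{"g":3,"w":34},{"ds":2,"io":90},[19,64],[0,67,23,17,56]],"x":18}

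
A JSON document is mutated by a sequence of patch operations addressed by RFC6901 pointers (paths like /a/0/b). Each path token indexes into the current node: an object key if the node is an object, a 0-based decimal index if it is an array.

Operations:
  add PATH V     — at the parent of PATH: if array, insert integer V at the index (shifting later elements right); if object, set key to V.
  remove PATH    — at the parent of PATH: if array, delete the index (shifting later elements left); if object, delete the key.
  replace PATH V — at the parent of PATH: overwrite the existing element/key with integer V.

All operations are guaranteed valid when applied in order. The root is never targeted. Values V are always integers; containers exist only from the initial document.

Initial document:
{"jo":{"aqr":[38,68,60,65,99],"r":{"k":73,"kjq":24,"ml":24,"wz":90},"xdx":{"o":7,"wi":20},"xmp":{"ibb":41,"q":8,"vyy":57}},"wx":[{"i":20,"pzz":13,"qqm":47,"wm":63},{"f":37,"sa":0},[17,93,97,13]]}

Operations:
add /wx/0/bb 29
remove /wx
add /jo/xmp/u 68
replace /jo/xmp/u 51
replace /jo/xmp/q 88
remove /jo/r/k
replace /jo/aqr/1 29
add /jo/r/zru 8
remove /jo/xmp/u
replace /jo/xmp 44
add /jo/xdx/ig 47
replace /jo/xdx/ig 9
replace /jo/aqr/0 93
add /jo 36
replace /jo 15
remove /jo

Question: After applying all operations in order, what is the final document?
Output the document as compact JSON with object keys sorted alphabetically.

Answer: {}

Derivation:
After op 1 (add /wx/0/bb 29): {"jo":{"aqr":[38,68,60,65,99],"r":{"k":73,"kjq":24,"ml":24,"wz":90},"xdx":{"o":7,"wi":20},"xmp":{"ibb":41,"q":8,"vyy":57}},"wx":[{"bb":29,"i":20,"pzz":13,"qqm":47,"wm":63},{"f":37,"sa":0},[17,93,97,13]]}
After op 2 (remove /wx): {"jo":{"aqr":[38,68,60,65,99],"r":{"k":73,"kjq":24,"ml":24,"wz":90},"xdx":{"o":7,"wi":20},"xmp":{"ibb":41,"q":8,"vyy":57}}}
After op 3 (add /jo/xmp/u 68): {"jo":{"aqr":[38,68,60,65,99],"r":{"k":73,"kjq":24,"ml":24,"wz":90},"xdx":{"o":7,"wi":20},"xmp":{"ibb":41,"q":8,"u":68,"vyy":57}}}
After op 4 (replace /jo/xmp/u 51): {"jo":{"aqr":[38,68,60,65,99],"r":{"k":73,"kjq":24,"ml":24,"wz":90},"xdx":{"o":7,"wi":20},"xmp":{"ibb":41,"q":8,"u":51,"vyy":57}}}
After op 5 (replace /jo/xmp/q 88): {"jo":{"aqr":[38,68,60,65,99],"r":{"k":73,"kjq":24,"ml":24,"wz":90},"xdx":{"o":7,"wi":20},"xmp":{"ibb":41,"q":88,"u":51,"vyy":57}}}
After op 6 (remove /jo/r/k): {"jo":{"aqr":[38,68,60,65,99],"r":{"kjq":24,"ml":24,"wz":90},"xdx":{"o":7,"wi":20},"xmp":{"ibb":41,"q":88,"u":51,"vyy":57}}}
After op 7 (replace /jo/aqr/1 29): {"jo":{"aqr":[38,29,60,65,99],"r":{"kjq":24,"ml":24,"wz":90},"xdx":{"o":7,"wi":20},"xmp":{"ibb":41,"q":88,"u":51,"vyy":57}}}
After op 8 (add /jo/r/zru 8): {"jo":{"aqr":[38,29,60,65,99],"r":{"kjq":24,"ml":24,"wz":90,"zru":8},"xdx":{"o":7,"wi":20},"xmp":{"ibb":41,"q":88,"u":51,"vyy":57}}}
After op 9 (remove /jo/xmp/u): {"jo":{"aqr":[38,29,60,65,99],"r":{"kjq":24,"ml":24,"wz":90,"zru":8},"xdx":{"o":7,"wi":20},"xmp":{"ibb":41,"q":88,"vyy":57}}}
After op 10 (replace /jo/xmp 44): {"jo":{"aqr":[38,29,60,65,99],"r":{"kjq":24,"ml":24,"wz":90,"zru":8},"xdx":{"o":7,"wi":20},"xmp":44}}
After op 11 (add /jo/xdx/ig 47): {"jo":{"aqr":[38,29,60,65,99],"r":{"kjq":24,"ml":24,"wz":90,"zru":8},"xdx":{"ig":47,"o":7,"wi":20},"xmp":44}}
After op 12 (replace /jo/xdx/ig 9): {"jo":{"aqr":[38,29,60,65,99],"r":{"kjq":24,"ml":24,"wz":90,"zru":8},"xdx":{"ig":9,"o":7,"wi":20},"xmp":44}}
After op 13 (replace /jo/aqr/0 93): {"jo":{"aqr":[93,29,60,65,99],"r":{"kjq":24,"ml":24,"wz":90,"zru":8},"xdx":{"ig":9,"o":7,"wi":20},"xmp":44}}
After op 14 (add /jo 36): {"jo":36}
After op 15 (replace /jo 15): {"jo":15}
After op 16 (remove /jo): {}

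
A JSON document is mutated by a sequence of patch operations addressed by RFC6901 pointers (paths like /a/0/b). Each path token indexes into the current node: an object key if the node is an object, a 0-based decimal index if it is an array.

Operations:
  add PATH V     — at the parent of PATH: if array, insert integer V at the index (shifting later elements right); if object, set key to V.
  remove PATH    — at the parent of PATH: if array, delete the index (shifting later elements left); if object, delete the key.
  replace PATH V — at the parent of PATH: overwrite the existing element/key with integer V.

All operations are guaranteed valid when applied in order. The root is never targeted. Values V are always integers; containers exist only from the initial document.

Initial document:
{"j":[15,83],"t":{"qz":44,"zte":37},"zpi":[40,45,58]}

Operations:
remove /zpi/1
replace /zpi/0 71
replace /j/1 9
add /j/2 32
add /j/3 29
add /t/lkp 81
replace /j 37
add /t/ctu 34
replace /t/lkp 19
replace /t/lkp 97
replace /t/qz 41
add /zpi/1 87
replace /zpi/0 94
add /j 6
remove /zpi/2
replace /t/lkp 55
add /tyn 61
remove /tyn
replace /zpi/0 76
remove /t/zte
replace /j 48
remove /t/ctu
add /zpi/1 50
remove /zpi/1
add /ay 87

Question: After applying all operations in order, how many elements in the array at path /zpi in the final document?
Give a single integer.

Answer: 2

Derivation:
After op 1 (remove /zpi/1): {"j":[15,83],"t":{"qz":44,"zte":37},"zpi":[40,58]}
After op 2 (replace /zpi/0 71): {"j":[15,83],"t":{"qz":44,"zte":37},"zpi":[71,58]}
After op 3 (replace /j/1 9): {"j":[15,9],"t":{"qz":44,"zte":37},"zpi":[71,58]}
After op 4 (add /j/2 32): {"j":[15,9,32],"t":{"qz":44,"zte":37},"zpi":[71,58]}
After op 5 (add /j/3 29): {"j":[15,9,32,29],"t":{"qz":44,"zte":37},"zpi":[71,58]}
After op 6 (add /t/lkp 81): {"j":[15,9,32,29],"t":{"lkp":81,"qz":44,"zte":37},"zpi":[71,58]}
After op 7 (replace /j 37): {"j":37,"t":{"lkp":81,"qz":44,"zte":37},"zpi":[71,58]}
After op 8 (add /t/ctu 34): {"j":37,"t":{"ctu":34,"lkp":81,"qz":44,"zte":37},"zpi":[71,58]}
After op 9 (replace /t/lkp 19): {"j":37,"t":{"ctu":34,"lkp":19,"qz":44,"zte":37},"zpi":[71,58]}
After op 10 (replace /t/lkp 97): {"j":37,"t":{"ctu":34,"lkp":97,"qz":44,"zte":37},"zpi":[71,58]}
After op 11 (replace /t/qz 41): {"j":37,"t":{"ctu":34,"lkp":97,"qz":41,"zte":37},"zpi":[71,58]}
After op 12 (add /zpi/1 87): {"j":37,"t":{"ctu":34,"lkp":97,"qz":41,"zte":37},"zpi":[71,87,58]}
After op 13 (replace /zpi/0 94): {"j":37,"t":{"ctu":34,"lkp":97,"qz":41,"zte":37},"zpi":[94,87,58]}
After op 14 (add /j 6): {"j":6,"t":{"ctu":34,"lkp":97,"qz":41,"zte":37},"zpi":[94,87,58]}
After op 15 (remove /zpi/2): {"j":6,"t":{"ctu":34,"lkp":97,"qz":41,"zte":37},"zpi":[94,87]}
After op 16 (replace /t/lkp 55): {"j":6,"t":{"ctu":34,"lkp":55,"qz":41,"zte":37},"zpi":[94,87]}
After op 17 (add /tyn 61): {"j":6,"t":{"ctu":34,"lkp":55,"qz":41,"zte":37},"tyn":61,"zpi":[94,87]}
After op 18 (remove /tyn): {"j":6,"t":{"ctu":34,"lkp":55,"qz":41,"zte":37},"zpi":[94,87]}
After op 19 (replace /zpi/0 76): {"j":6,"t":{"ctu":34,"lkp":55,"qz":41,"zte":37},"zpi":[76,87]}
After op 20 (remove /t/zte): {"j":6,"t":{"ctu":34,"lkp":55,"qz":41},"zpi":[76,87]}
After op 21 (replace /j 48): {"j":48,"t":{"ctu":34,"lkp":55,"qz":41},"zpi":[76,87]}
After op 22 (remove /t/ctu): {"j":48,"t":{"lkp":55,"qz":41},"zpi":[76,87]}
After op 23 (add /zpi/1 50): {"j":48,"t":{"lkp":55,"qz":41},"zpi":[76,50,87]}
After op 24 (remove /zpi/1): {"j":48,"t":{"lkp":55,"qz":41},"zpi":[76,87]}
After op 25 (add /ay 87): {"ay":87,"j":48,"t":{"lkp":55,"qz":41},"zpi":[76,87]}
Size at path /zpi: 2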